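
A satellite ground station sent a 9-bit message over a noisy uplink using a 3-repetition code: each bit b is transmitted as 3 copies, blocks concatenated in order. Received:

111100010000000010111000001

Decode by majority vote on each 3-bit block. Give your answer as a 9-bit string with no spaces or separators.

100000100

Block 1 (111): 3 ones → 1
Block 2 (100): 1 one → 0
Block 3 (010): 1 one → 0
Block 4 (000): 0 ones → 0
Block 5 (000): 0 ones → 0
Block 6 (010): 1 one → 0
Block 7 (111): 3 ones → 1
Block 8 (000): 0 ones → 0
Block 9 (001): 1 one → 0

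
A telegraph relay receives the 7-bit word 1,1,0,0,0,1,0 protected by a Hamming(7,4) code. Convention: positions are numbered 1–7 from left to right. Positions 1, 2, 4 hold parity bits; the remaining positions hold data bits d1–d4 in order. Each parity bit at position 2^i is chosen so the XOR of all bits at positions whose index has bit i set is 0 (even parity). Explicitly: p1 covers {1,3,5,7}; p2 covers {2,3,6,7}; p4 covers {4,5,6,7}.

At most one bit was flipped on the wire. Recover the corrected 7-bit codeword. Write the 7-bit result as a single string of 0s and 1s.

s1 (pos 1,3,5,7): 1⊕0⊕0⊕0 = 1
s2 (pos 2,3,6,7): 1⊕0⊕1⊕0 = 0
s4 (pos 4,5,6,7): 0⊕0⊕1⊕0 = 1
Syndrome s4…s1 = 101 → error at position 5.
Flip position 5: 1100010 → 1100110

1100110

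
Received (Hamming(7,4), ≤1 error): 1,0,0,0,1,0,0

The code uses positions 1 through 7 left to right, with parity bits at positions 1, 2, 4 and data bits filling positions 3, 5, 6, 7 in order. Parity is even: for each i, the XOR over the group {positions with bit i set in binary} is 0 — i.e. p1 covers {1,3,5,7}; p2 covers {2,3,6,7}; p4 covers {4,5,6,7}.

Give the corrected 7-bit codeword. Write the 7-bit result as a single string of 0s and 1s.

s1 (pos 1,3,5,7): 1⊕0⊕1⊕0 = 0
s2 (pos 2,3,6,7): 0⊕0⊕0⊕0 = 0
s4 (pos 4,5,6,7): 0⊕1⊕0⊕0 = 1
Syndrome s4…s1 = 100 → error at position 4.
Flip position 4: 1000100 → 1001100

1001100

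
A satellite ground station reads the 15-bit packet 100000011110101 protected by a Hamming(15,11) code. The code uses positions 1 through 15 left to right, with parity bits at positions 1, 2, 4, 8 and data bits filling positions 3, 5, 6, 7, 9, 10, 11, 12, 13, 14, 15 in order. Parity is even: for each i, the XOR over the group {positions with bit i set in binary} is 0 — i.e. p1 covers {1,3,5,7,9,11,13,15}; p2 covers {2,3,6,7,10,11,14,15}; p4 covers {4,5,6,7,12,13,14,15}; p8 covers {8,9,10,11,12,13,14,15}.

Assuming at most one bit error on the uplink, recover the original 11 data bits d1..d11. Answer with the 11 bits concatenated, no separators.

s1 (pos 1,3,5,7,9,11,13,15): 1⊕0⊕0⊕0⊕1⊕1⊕1⊕1 = 1
s2 (pos 2,3,6,7,10,11,14,15): 0⊕0⊕0⊕0⊕1⊕1⊕0⊕1 = 1
s4 (pos 4,5,6,7,12,13,14,15): 0⊕0⊕0⊕0⊕0⊕1⊕0⊕1 = 0
s8 (pos 8,9,10,11,12,13,14,15): 1⊕1⊕1⊕1⊕0⊕1⊕0⊕1 = 0
Syndrome s8…s1 = 0011 → error at position 3.
Flip position 3: 100000011110101 → 101000011110101
Read data bits from positions 3,5,6,7,9,10,11,12,13,14,15: 10001110101

10001110101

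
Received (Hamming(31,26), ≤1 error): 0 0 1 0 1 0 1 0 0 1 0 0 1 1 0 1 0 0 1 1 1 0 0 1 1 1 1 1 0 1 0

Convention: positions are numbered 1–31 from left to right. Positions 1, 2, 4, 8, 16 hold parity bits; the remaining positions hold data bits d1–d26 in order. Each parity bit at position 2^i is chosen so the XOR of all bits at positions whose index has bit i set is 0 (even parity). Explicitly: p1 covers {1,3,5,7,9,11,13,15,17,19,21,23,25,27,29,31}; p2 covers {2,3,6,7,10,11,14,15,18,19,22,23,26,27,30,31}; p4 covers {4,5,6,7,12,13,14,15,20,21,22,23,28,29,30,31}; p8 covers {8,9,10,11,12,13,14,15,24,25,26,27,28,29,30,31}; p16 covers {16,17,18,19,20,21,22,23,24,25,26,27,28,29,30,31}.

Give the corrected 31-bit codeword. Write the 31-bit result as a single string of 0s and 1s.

0010101101001101001110011111010

s1 (pos 1,3,5,7,9,11,13,15,17,19,21,23,25,27,29,31): 0⊕1⊕1⊕1⊕0⊕0⊕1⊕0⊕0⊕1⊕1⊕0⊕1⊕1⊕0⊕0 = 0
s2 (pos 2,3,6,7,10,11,14,15,18,19,22,23,26,27,30,31): 0⊕1⊕0⊕1⊕1⊕0⊕1⊕0⊕0⊕1⊕0⊕0⊕1⊕1⊕1⊕0 = 0
s4 (pos 4,5,6,7,12,13,14,15,20,21,22,23,28,29,30,31): 0⊕1⊕0⊕1⊕0⊕1⊕1⊕0⊕1⊕1⊕0⊕0⊕1⊕0⊕1⊕0 = 0
s8 (pos 8,9,10,11,12,13,14,15,24,25,26,27,28,29,30,31): 0⊕0⊕1⊕0⊕0⊕1⊕1⊕0⊕1⊕1⊕1⊕1⊕1⊕0⊕1⊕0 = 1
s16 (pos 16,17,18,19,20,21,22,23,24,25,26,27,28,29,30,31): 1⊕0⊕0⊕1⊕1⊕1⊕0⊕0⊕1⊕1⊕1⊕1⊕1⊕0⊕1⊕0 = 0
Syndrome s16…s1 = 01000 → error at position 8.
Flip position 8: 0010101001001101001110011111010 → 0010101101001101001110011111010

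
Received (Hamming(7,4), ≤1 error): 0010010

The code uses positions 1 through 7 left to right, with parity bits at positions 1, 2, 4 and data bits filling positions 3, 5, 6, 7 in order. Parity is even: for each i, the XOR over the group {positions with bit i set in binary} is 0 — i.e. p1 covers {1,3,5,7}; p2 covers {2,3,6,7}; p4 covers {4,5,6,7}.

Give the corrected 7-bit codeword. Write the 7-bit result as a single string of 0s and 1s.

s1 (pos 1,3,5,7): 0⊕1⊕0⊕0 = 1
s2 (pos 2,3,6,7): 0⊕1⊕1⊕0 = 0
s4 (pos 4,5,6,7): 0⊕0⊕1⊕0 = 1
Syndrome s4…s1 = 101 → error at position 5.
Flip position 5: 0010010 → 0010110

0010110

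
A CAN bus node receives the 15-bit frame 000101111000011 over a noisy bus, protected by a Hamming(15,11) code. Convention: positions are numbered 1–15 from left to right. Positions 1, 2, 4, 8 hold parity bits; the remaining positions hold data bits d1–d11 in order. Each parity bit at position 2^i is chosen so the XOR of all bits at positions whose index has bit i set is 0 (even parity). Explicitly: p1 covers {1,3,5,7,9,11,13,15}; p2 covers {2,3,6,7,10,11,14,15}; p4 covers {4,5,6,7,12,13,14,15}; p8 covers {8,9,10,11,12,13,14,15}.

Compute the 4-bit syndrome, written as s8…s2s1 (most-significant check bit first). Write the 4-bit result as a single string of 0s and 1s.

0101

s1 (pos 1,3,5,7,9,11,13,15): 0⊕0⊕0⊕1⊕1⊕0⊕0⊕1 = 1
s2 (pos 2,3,6,7,10,11,14,15): 0⊕0⊕1⊕1⊕0⊕0⊕1⊕1 = 0
s4 (pos 4,5,6,7,12,13,14,15): 1⊕0⊕1⊕1⊕0⊕0⊕1⊕1 = 1
s8 (pos 8,9,10,11,12,13,14,15): 1⊕1⊕0⊕0⊕0⊕0⊕1⊕1 = 0
Syndrome s8…s1 = 0101 → error at position 5.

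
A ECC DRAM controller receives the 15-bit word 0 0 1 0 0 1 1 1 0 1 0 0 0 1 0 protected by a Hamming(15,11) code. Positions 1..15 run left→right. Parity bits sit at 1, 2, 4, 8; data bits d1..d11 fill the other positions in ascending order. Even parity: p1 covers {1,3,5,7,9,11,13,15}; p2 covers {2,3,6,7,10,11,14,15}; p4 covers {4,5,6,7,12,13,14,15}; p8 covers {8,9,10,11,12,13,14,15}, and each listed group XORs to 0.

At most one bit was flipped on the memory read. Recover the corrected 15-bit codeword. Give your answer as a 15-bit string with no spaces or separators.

001001110100000

s1 (pos 1,3,5,7,9,11,13,15): 0⊕1⊕0⊕1⊕0⊕0⊕0⊕0 = 0
s2 (pos 2,3,6,7,10,11,14,15): 0⊕1⊕1⊕1⊕1⊕0⊕1⊕0 = 1
s4 (pos 4,5,6,7,12,13,14,15): 0⊕0⊕1⊕1⊕0⊕0⊕1⊕0 = 1
s8 (pos 8,9,10,11,12,13,14,15): 1⊕0⊕1⊕0⊕0⊕0⊕1⊕0 = 1
Syndrome s8…s1 = 1110 → error at position 14.
Flip position 14: 001001110100010 → 001001110100000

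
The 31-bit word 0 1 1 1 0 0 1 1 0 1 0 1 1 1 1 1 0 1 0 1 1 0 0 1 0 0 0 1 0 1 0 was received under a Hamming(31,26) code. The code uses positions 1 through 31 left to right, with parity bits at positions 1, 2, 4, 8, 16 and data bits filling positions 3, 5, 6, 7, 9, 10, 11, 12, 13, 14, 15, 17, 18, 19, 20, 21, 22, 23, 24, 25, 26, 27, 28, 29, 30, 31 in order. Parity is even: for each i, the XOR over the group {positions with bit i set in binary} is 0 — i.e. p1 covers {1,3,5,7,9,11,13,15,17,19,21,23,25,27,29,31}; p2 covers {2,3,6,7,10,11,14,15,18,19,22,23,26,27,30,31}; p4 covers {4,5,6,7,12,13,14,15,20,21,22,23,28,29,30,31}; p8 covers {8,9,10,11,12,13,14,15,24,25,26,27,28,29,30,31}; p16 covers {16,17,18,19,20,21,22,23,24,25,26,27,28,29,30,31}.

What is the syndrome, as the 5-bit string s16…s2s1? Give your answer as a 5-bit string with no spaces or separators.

11001

s1 (pos 1,3,5,7,9,11,13,15,17,19,21,23,25,27,29,31): 0⊕1⊕0⊕1⊕0⊕0⊕1⊕1⊕0⊕0⊕1⊕0⊕0⊕0⊕0⊕0 = 1
s2 (pos 2,3,6,7,10,11,14,15,18,19,22,23,26,27,30,31): 1⊕1⊕0⊕1⊕1⊕0⊕1⊕1⊕1⊕0⊕0⊕0⊕0⊕0⊕1⊕0 = 0
s4 (pos 4,5,6,7,12,13,14,15,20,21,22,23,28,29,30,31): 1⊕0⊕0⊕1⊕1⊕1⊕1⊕1⊕1⊕1⊕0⊕0⊕1⊕0⊕1⊕0 = 0
s8 (pos 8,9,10,11,12,13,14,15,24,25,26,27,28,29,30,31): 1⊕0⊕1⊕0⊕1⊕1⊕1⊕1⊕1⊕0⊕0⊕0⊕1⊕0⊕1⊕0 = 1
s16 (pos 16,17,18,19,20,21,22,23,24,25,26,27,28,29,30,31): 1⊕0⊕1⊕0⊕1⊕1⊕0⊕0⊕1⊕0⊕0⊕0⊕1⊕0⊕1⊕0 = 1
Syndrome s16…s1 = 11001 → error at position 25.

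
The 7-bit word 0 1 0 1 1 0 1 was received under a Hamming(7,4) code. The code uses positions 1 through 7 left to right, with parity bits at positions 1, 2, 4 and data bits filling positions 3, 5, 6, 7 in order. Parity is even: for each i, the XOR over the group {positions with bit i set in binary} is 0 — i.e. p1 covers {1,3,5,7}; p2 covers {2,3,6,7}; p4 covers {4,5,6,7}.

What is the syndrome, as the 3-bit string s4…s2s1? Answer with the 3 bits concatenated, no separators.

s1 (pos 1,3,5,7): 0⊕0⊕1⊕1 = 0
s2 (pos 2,3,6,7): 1⊕0⊕0⊕1 = 0
s4 (pos 4,5,6,7): 1⊕1⊕0⊕1 = 1
Syndrome s4…s1 = 100 → error at position 4.

100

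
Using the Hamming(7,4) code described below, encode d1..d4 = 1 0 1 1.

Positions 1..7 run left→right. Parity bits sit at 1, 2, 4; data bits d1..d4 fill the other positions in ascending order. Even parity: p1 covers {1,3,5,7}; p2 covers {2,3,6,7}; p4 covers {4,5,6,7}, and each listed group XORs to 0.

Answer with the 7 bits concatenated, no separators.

Place data at non-parity positions: p1 p2 1 p4 0 1 1
p1 (pos 1,3,5,7): XOR of data positions = 1⊕0⊕1 = 0
p2 (pos 2,3,6,7): XOR of data positions = 1⊕1⊕1 = 1
p4 (pos 4,5,6,7): XOR of data positions = 0⊕1⊕1 = 0
Codeword: 0110011

0110011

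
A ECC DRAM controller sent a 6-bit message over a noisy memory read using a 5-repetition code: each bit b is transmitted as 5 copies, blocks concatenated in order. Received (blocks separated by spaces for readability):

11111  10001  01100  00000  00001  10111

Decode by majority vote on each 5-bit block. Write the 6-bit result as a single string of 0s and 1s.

100001

Block 1 (11111): 5 ones → 1
Block 2 (10001): 2 ones → 0
Block 3 (01100): 2 ones → 0
Block 4 (00000): 0 ones → 0
Block 5 (00001): 1 one → 0
Block 6 (10111): 4 ones → 1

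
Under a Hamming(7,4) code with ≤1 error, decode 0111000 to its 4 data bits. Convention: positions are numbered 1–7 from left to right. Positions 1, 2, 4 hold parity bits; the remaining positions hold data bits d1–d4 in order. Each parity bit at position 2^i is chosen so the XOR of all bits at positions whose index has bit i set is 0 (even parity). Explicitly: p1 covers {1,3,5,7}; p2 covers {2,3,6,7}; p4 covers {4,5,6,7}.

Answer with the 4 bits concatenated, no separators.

s1 (pos 1,3,5,7): 0⊕1⊕0⊕0 = 1
s2 (pos 2,3,6,7): 1⊕1⊕0⊕0 = 0
s4 (pos 4,5,6,7): 1⊕0⊕0⊕0 = 1
Syndrome s4…s1 = 101 → error at position 5.
Flip position 5: 0111000 → 0111100
Read data bits from positions 3,5,6,7: 1100

1100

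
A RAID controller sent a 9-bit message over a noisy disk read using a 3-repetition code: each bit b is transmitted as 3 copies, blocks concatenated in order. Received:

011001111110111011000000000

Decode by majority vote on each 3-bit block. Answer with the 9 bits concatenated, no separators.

Block 1 (011): 2 ones → 1
Block 2 (001): 1 one → 0
Block 3 (111): 3 ones → 1
Block 4 (110): 2 ones → 1
Block 5 (111): 3 ones → 1
Block 6 (011): 2 ones → 1
Block 7 (000): 0 ones → 0
Block 8 (000): 0 ones → 0
Block 9 (000): 0 ones → 0

101111000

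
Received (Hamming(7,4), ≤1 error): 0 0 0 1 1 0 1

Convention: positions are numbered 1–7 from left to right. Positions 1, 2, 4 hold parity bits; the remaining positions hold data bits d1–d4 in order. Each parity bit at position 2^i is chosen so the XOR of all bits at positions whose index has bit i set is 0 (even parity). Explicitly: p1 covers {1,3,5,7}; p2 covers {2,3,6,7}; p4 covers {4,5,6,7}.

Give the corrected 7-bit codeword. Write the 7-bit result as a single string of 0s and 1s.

s1 (pos 1,3,5,7): 0⊕0⊕1⊕1 = 0
s2 (pos 2,3,6,7): 0⊕0⊕0⊕1 = 1
s4 (pos 4,5,6,7): 1⊕1⊕0⊕1 = 1
Syndrome s4…s1 = 110 → error at position 6.
Flip position 6: 0001101 → 0001111

0001111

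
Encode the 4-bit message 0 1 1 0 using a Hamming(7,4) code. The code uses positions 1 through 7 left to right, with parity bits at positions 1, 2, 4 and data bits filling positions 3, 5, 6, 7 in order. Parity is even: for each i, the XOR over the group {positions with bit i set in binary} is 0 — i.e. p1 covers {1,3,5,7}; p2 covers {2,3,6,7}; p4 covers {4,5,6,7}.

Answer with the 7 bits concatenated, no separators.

Place data at non-parity positions: p1 p2 0 p4 1 1 0
p1 (pos 1,3,5,7): XOR of data positions = 0⊕1⊕0 = 1
p2 (pos 2,3,6,7): XOR of data positions = 0⊕1⊕0 = 1
p4 (pos 4,5,6,7): XOR of data positions = 1⊕1⊕0 = 0
Codeword: 1100110

1100110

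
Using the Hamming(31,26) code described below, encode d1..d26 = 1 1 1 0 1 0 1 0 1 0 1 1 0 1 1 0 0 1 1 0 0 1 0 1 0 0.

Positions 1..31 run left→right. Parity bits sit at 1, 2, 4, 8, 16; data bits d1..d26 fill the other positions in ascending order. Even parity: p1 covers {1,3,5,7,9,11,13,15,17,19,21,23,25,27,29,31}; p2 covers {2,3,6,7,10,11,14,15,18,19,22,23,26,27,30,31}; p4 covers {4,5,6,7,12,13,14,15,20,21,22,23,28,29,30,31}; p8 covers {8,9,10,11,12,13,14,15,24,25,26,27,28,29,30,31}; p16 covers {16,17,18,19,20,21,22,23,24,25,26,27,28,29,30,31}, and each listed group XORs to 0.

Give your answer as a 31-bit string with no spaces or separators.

Place data at non-parity positions: p1 p2 1 p4 1 1 0 p8 1 0 1 0 1 0 1 p16 1 0 1 1 0 0 1 1 0 0 1 0 1 0 0
p1 (pos 1,3,5,7,9,11,13,15,17,19,21,23,25,27,29,31): XOR of data positions = 1⊕1⊕0⊕1⊕1⊕1⊕1⊕1⊕1⊕0⊕1⊕0⊕1⊕1⊕0 = 1
p2 (pos 2,3,6,7,10,11,14,15,18,19,22,23,26,27,30,31): XOR of data positions = 1⊕1⊕0⊕0⊕1⊕0⊕1⊕0⊕1⊕0⊕1⊕0⊕1⊕0⊕0 = 1
p4 (pos 4,5,6,7,12,13,14,15,20,21,22,23,28,29,30,31): XOR of data positions = 1⊕1⊕0⊕0⊕1⊕0⊕1⊕1⊕0⊕0⊕1⊕0⊕1⊕0⊕0 = 1
p8 (pos 8,9,10,11,12,13,14,15,24,25,26,27,28,29,30,31): XOR of data positions = 1⊕0⊕1⊕0⊕1⊕0⊕1⊕1⊕0⊕0⊕1⊕0⊕1⊕0⊕0 = 1
p16 (pos 16,17,18,19,20,21,22,23,24,25,26,27,28,29,30,31): XOR of data positions = 1⊕0⊕1⊕1⊕0⊕0⊕1⊕1⊕0⊕0⊕1⊕0⊕1⊕0⊕0 = 1
Codeword: 1111110110101011101100110010100

1111110110101011101100110010100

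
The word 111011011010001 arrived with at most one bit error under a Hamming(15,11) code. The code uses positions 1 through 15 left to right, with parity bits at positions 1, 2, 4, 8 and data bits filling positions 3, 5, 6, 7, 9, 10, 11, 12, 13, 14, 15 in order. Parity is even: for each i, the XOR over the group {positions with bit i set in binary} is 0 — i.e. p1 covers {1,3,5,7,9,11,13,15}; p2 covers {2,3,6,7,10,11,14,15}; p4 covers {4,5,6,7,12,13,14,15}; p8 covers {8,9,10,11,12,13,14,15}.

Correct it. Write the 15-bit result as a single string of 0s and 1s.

s1 (pos 1,3,5,7,9,11,13,15): 1⊕1⊕1⊕0⊕1⊕1⊕0⊕1 = 0
s2 (pos 2,3,6,7,10,11,14,15): 1⊕1⊕1⊕0⊕0⊕1⊕0⊕1 = 1
s4 (pos 4,5,6,7,12,13,14,15): 0⊕1⊕1⊕0⊕0⊕0⊕0⊕1 = 1
s8 (pos 8,9,10,11,12,13,14,15): 1⊕1⊕0⊕1⊕0⊕0⊕0⊕1 = 0
Syndrome s8…s1 = 0110 → error at position 6.
Flip position 6: 111011011010001 → 111010011010001

111010011010001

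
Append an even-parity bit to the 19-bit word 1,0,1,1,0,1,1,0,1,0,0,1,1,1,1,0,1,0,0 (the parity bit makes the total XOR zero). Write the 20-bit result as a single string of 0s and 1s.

XOR of the 19 data bits: 1⊕0⊕1⊕1⊕0⊕1⊕1⊕0⊕1⊕0⊕0⊕1⊕1⊕1⊕1⊕0⊕1⊕0⊕0 = 1
Parity bit = 1 (so all 20 bits XOR to 0).

10110110100111101001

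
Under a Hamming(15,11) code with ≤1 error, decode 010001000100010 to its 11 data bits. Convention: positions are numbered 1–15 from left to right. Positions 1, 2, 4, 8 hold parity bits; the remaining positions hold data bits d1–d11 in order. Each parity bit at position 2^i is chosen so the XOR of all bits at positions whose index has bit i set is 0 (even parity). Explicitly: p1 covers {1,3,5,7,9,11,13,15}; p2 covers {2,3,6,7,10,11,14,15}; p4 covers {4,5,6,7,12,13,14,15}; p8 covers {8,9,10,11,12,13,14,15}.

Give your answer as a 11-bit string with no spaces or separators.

00100100010

s1 (pos 1,3,5,7,9,11,13,15): 0⊕0⊕0⊕0⊕0⊕0⊕0⊕0 = 0
s2 (pos 2,3,6,7,10,11,14,15): 1⊕0⊕1⊕0⊕1⊕0⊕1⊕0 = 0
s4 (pos 4,5,6,7,12,13,14,15): 0⊕0⊕1⊕0⊕0⊕0⊕1⊕0 = 0
s8 (pos 8,9,10,11,12,13,14,15): 0⊕0⊕1⊕0⊕0⊕0⊕1⊕0 = 0
Syndrome s8…s1 = 0000 → no error.
Read data bits from positions 3,5,6,7,9,10,11,12,13,14,15: 00100100010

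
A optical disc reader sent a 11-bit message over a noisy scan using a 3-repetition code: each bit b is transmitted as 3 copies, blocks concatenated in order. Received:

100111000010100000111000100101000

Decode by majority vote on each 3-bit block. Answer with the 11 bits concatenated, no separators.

01000010010

Block 1 (100): 1 one → 0
Block 2 (111): 3 ones → 1
Block 3 (000): 0 ones → 0
Block 4 (010): 1 one → 0
Block 5 (100): 1 one → 0
Block 6 (000): 0 ones → 0
Block 7 (111): 3 ones → 1
Block 8 (000): 0 ones → 0
Block 9 (100): 1 one → 0
Block 10 (101): 2 ones → 1
Block 11 (000): 0 ones → 0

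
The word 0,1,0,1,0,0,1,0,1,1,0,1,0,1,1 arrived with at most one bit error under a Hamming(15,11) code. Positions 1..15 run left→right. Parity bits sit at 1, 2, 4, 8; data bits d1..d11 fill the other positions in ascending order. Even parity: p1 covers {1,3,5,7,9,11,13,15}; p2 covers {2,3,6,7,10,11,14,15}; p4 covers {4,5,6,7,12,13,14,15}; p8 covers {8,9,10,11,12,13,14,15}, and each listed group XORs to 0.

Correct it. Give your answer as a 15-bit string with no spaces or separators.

s1 (pos 1,3,5,7,9,11,13,15): 0⊕0⊕0⊕1⊕1⊕0⊕0⊕1 = 1
s2 (pos 2,3,6,7,10,11,14,15): 1⊕0⊕0⊕1⊕1⊕0⊕1⊕1 = 1
s4 (pos 4,5,6,7,12,13,14,15): 1⊕0⊕0⊕1⊕1⊕0⊕1⊕1 = 1
s8 (pos 8,9,10,11,12,13,14,15): 0⊕1⊕1⊕0⊕1⊕0⊕1⊕1 = 1
Syndrome s8…s1 = 1111 → error at position 15.
Flip position 15: 010100101101011 → 010100101101010

010100101101010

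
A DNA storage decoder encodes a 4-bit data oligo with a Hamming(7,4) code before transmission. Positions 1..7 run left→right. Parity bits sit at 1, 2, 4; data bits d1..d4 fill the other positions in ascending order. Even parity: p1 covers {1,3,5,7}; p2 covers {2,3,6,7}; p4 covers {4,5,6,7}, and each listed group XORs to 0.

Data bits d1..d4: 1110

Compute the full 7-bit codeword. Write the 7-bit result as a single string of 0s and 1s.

Place data at non-parity positions: p1 p2 1 p4 1 1 0
p1 (pos 1,3,5,7): XOR of data positions = 1⊕1⊕0 = 0
p2 (pos 2,3,6,7): XOR of data positions = 1⊕1⊕0 = 0
p4 (pos 4,5,6,7): XOR of data positions = 1⊕1⊕0 = 0
Codeword: 0010110

0010110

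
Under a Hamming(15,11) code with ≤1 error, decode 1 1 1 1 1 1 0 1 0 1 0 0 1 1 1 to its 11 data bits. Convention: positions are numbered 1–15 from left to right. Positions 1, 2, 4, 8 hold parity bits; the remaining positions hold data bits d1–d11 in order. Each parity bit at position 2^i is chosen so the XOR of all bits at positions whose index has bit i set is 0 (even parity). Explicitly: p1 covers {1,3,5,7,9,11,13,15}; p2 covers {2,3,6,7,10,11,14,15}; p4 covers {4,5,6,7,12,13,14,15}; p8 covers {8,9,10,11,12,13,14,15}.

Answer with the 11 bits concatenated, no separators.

11101100111

s1 (pos 1,3,5,7,9,11,13,15): 1⊕1⊕1⊕0⊕0⊕0⊕1⊕1 = 1
s2 (pos 2,3,6,7,10,11,14,15): 1⊕1⊕1⊕0⊕1⊕0⊕1⊕1 = 0
s4 (pos 4,5,6,7,12,13,14,15): 1⊕1⊕1⊕0⊕0⊕1⊕1⊕1 = 0
s8 (pos 8,9,10,11,12,13,14,15): 1⊕0⊕1⊕0⊕0⊕1⊕1⊕1 = 1
Syndrome s8…s1 = 1001 → error at position 9.
Flip position 9: 111111010100111 → 111111011100111
Read data bits from positions 3,5,6,7,9,10,11,12,13,14,15: 11101100111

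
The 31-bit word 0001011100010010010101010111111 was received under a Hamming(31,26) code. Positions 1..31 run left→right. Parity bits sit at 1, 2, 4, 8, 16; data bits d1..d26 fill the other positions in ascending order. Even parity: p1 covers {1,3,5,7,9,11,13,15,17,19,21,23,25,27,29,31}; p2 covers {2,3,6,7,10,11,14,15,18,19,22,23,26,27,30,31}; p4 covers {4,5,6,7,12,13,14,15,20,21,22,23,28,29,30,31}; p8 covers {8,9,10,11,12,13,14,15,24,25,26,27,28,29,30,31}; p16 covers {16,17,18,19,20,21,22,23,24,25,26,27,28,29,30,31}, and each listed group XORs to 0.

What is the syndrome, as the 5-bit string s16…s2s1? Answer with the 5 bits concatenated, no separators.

00111

s1 (pos 1,3,5,7,9,11,13,15,17,19,21,23,25,27,29,31): 0⊕0⊕0⊕1⊕0⊕0⊕0⊕1⊕0⊕0⊕0⊕0⊕0⊕1⊕1⊕1 = 1
s2 (pos 2,3,6,7,10,11,14,15,18,19,22,23,26,27,30,31): 0⊕0⊕1⊕1⊕0⊕0⊕0⊕1⊕1⊕0⊕1⊕0⊕1⊕1⊕1⊕1 = 1
s4 (pos 4,5,6,7,12,13,14,15,20,21,22,23,28,29,30,31): 1⊕0⊕1⊕1⊕1⊕0⊕0⊕1⊕1⊕0⊕1⊕0⊕1⊕1⊕1⊕1 = 1
s8 (pos 8,9,10,11,12,13,14,15,24,25,26,27,28,29,30,31): 1⊕0⊕0⊕0⊕1⊕0⊕0⊕1⊕1⊕0⊕1⊕1⊕1⊕1⊕1⊕1 = 0
s16 (pos 16,17,18,19,20,21,22,23,24,25,26,27,28,29,30,31): 0⊕0⊕1⊕0⊕1⊕0⊕1⊕0⊕1⊕0⊕1⊕1⊕1⊕1⊕1⊕1 = 0
Syndrome s16…s1 = 00111 → error at position 7.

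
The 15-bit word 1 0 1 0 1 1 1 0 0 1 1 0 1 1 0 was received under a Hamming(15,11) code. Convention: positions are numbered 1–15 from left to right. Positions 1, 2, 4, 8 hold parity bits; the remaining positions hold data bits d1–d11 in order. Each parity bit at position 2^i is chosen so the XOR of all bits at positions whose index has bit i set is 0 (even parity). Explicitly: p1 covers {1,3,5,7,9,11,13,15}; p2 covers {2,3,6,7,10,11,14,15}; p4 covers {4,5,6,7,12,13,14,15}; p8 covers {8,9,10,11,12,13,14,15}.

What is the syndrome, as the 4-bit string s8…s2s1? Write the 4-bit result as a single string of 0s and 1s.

0100

s1 (pos 1,3,5,7,9,11,13,15): 1⊕1⊕1⊕1⊕0⊕1⊕1⊕0 = 0
s2 (pos 2,3,6,7,10,11,14,15): 0⊕1⊕1⊕1⊕1⊕1⊕1⊕0 = 0
s4 (pos 4,5,6,7,12,13,14,15): 0⊕1⊕1⊕1⊕0⊕1⊕1⊕0 = 1
s8 (pos 8,9,10,11,12,13,14,15): 0⊕0⊕1⊕1⊕0⊕1⊕1⊕0 = 0
Syndrome s8…s1 = 0100 → error at position 4.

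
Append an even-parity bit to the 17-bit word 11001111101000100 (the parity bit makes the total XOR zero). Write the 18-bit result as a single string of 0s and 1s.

110011111010001001

XOR of the 17 data bits: 1⊕1⊕0⊕0⊕1⊕1⊕1⊕1⊕1⊕0⊕1⊕0⊕0⊕0⊕1⊕0⊕0 = 1
Parity bit = 1 (so all 18 bits XOR to 0).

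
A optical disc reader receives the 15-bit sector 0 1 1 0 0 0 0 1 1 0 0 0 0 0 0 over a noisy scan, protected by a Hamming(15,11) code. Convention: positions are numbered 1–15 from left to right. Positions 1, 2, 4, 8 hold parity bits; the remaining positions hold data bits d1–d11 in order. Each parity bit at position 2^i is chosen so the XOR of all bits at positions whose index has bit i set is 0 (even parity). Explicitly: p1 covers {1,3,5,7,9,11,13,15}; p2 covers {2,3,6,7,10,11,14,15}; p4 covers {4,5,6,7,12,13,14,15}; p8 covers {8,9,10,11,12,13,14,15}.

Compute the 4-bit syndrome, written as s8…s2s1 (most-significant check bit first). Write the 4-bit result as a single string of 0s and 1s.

0000

s1 (pos 1,3,5,7,9,11,13,15): 0⊕1⊕0⊕0⊕1⊕0⊕0⊕0 = 0
s2 (pos 2,3,6,7,10,11,14,15): 1⊕1⊕0⊕0⊕0⊕0⊕0⊕0 = 0
s4 (pos 4,5,6,7,12,13,14,15): 0⊕0⊕0⊕0⊕0⊕0⊕0⊕0 = 0
s8 (pos 8,9,10,11,12,13,14,15): 1⊕1⊕0⊕0⊕0⊕0⊕0⊕0 = 0
Syndrome s8…s1 = 0000 → no error.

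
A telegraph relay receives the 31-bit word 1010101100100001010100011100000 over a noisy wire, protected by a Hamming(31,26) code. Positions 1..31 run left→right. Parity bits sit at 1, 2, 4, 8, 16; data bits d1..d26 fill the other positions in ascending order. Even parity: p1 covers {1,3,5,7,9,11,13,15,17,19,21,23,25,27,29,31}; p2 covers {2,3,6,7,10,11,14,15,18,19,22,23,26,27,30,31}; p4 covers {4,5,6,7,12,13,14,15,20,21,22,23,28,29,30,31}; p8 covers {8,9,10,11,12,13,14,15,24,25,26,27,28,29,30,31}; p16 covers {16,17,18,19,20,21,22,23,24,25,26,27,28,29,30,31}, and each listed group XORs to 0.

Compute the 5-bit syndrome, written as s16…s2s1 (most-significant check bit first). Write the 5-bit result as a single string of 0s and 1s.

01110

s1 (pos 1,3,5,7,9,11,13,15,17,19,21,23,25,27,29,31): 1⊕1⊕1⊕1⊕0⊕1⊕0⊕0⊕0⊕0⊕0⊕0⊕1⊕0⊕0⊕0 = 0
s2 (pos 2,3,6,7,10,11,14,15,18,19,22,23,26,27,30,31): 0⊕1⊕0⊕1⊕0⊕1⊕0⊕0⊕1⊕0⊕0⊕0⊕1⊕0⊕0⊕0 = 1
s4 (pos 4,5,6,7,12,13,14,15,20,21,22,23,28,29,30,31): 0⊕1⊕0⊕1⊕0⊕0⊕0⊕0⊕1⊕0⊕0⊕0⊕0⊕0⊕0⊕0 = 1
s8 (pos 8,9,10,11,12,13,14,15,24,25,26,27,28,29,30,31): 1⊕0⊕0⊕1⊕0⊕0⊕0⊕0⊕1⊕1⊕1⊕0⊕0⊕0⊕0⊕0 = 1
s16 (pos 16,17,18,19,20,21,22,23,24,25,26,27,28,29,30,31): 1⊕0⊕1⊕0⊕1⊕0⊕0⊕0⊕1⊕1⊕1⊕0⊕0⊕0⊕0⊕0 = 0
Syndrome s16…s1 = 01110 → error at position 14.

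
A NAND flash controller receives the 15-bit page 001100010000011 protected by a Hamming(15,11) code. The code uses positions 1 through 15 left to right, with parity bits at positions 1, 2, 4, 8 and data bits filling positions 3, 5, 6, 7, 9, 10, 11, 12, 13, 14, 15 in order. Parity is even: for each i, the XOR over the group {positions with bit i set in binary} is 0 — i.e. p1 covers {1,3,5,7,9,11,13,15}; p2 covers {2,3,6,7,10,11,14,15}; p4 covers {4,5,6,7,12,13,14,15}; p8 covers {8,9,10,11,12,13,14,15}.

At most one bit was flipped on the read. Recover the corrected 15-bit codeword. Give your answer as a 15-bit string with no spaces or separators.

s1 (pos 1,3,5,7,9,11,13,15): 0⊕1⊕0⊕0⊕0⊕0⊕0⊕1 = 0
s2 (pos 2,3,6,7,10,11,14,15): 0⊕1⊕0⊕0⊕0⊕0⊕1⊕1 = 1
s4 (pos 4,5,6,7,12,13,14,15): 1⊕0⊕0⊕0⊕0⊕0⊕1⊕1 = 1
s8 (pos 8,9,10,11,12,13,14,15): 1⊕0⊕0⊕0⊕0⊕0⊕1⊕1 = 1
Syndrome s8…s1 = 1110 → error at position 14.
Flip position 14: 001100010000011 → 001100010000001

001100010000001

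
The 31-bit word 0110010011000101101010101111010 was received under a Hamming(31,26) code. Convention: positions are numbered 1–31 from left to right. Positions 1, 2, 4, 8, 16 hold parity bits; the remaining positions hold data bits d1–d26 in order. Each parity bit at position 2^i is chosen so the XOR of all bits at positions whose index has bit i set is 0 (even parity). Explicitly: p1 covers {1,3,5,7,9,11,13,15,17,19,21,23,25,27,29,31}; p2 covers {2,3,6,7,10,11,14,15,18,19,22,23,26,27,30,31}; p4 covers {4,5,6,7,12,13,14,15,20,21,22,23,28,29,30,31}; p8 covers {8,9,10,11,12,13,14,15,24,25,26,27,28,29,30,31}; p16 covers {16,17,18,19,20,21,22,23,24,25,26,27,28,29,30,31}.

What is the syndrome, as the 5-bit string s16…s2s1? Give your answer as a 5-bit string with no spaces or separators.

s1 (pos 1,3,5,7,9,11,13,15,17,19,21,23,25,27,29,31): 0⊕1⊕0⊕0⊕1⊕0⊕0⊕0⊕1⊕1⊕1⊕1⊕1⊕1⊕0⊕0 = 0
s2 (pos 2,3,6,7,10,11,14,15,18,19,22,23,26,27,30,31): 1⊕1⊕1⊕0⊕1⊕0⊕1⊕0⊕0⊕1⊕0⊕1⊕1⊕1⊕1⊕0 = 0
s4 (pos 4,5,6,7,12,13,14,15,20,21,22,23,28,29,30,31): 0⊕0⊕1⊕0⊕0⊕0⊕1⊕0⊕0⊕1⊕0⊕1⊕1⊕0⊕1⊕0 = 0
s8 (pos 8,9,10,11,12,13,14,15,24,25,26,27,28,29,30,31): 0⊕1⊕1⊕0⊕0⊕0⊕1⊕0⊕0⊕1⊕1⊕1⊕1⊕0⊕1⊕0 = 0
s16 (pos 16,17,18,19,20,21,22,23,24,25,26,27,28,29,30,31): 1⊕1⊕0⊕1⊕0⊕1⊕0⊕1⊕0⊕1⊕1⊕1⊕1⊕0⊕1⊕0 = 0
Syndrome s16…s1 = 00000 → no error.

00000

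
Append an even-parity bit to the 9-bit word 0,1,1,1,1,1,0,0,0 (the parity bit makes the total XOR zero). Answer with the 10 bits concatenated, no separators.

XOR of the 9 data bits: 0⊕1⊕1⊕1⊕1⊕1⊕0⊕0⊕0 = 1
Parity bit = 1 (so all 10 bits XOR to 0).

0111110001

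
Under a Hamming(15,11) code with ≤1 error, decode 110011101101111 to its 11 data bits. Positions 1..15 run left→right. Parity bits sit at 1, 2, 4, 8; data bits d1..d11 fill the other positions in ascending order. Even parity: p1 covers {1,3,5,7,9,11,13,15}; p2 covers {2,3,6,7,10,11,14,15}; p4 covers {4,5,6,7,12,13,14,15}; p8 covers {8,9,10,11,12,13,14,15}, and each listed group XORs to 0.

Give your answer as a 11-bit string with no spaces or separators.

01111101111

s1 (pos 1,3,5,7,9,11,13,15): 1⊕0⊕1⊕1⊕1⊕0⊕1⊕1 = 0
s2 (pos 2,3,6,7,10,11,14,15): 1⊕0⊕1⊕1⊕1⊕0⊕1⊕1 = 0
s4 (pos 4,5,6,7,12,13,14,15): 0⊕1⊕1⊕1⊕1⊕1⊕1⊕1 = 1
s8 (pos 8,9,10,11,12,13,14,15): 0⊕1⊕1⊕0⊕1⊕1⊕1⊕1 = 0
Syndrome s8…s1 = 0100 → error at position 4.
Flip position 4: 110011101101111 → 110111101101111
Read data bits from positions 3,5,6,7,9,10,11,12,13,14,15: 01111101111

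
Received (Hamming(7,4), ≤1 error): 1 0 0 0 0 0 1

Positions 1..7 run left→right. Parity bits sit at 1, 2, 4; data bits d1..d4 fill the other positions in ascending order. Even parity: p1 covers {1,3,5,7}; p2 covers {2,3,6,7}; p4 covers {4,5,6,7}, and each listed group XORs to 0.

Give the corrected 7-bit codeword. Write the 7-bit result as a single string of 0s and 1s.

s1 (pos 1,3,5,7): 1⊕0⊕0⊕1 = 0
s2 (pos 2,3,6,7): 0⊕0⊕0⊕1 = 1
s4 (pos 4,5,6,7): 0⊕0⊕0⊕1 = 1
Syndrome s4…s1 = 110 → error at position 6.
Flip position 6: 1000001 → 1000011

1000011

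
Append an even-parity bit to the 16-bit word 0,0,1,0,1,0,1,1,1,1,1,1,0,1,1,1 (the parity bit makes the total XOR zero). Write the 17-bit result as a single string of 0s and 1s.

00101011111101111

XOR of the 16 data bits: 0⊕0⊕1⊕0⊕1⊕0⊕1⊕1⊕1⊕1⊕1⊕1⊕0⊕1⊕1⊕1 = 1
Parity bit = 1 (so all 17 bits XOR to 0).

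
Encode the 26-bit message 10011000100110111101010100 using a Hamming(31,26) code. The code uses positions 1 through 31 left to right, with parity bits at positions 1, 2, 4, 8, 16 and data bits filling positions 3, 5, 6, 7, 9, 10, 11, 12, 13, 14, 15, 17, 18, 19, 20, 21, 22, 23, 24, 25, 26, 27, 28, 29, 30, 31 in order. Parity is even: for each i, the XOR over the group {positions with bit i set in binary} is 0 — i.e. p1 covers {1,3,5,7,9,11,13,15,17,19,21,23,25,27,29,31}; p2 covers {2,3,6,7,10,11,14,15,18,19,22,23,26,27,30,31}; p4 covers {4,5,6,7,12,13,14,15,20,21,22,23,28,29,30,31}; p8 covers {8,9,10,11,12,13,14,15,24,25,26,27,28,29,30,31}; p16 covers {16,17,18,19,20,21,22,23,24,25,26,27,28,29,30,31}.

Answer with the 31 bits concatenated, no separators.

Place data at non-parity positions: p1 p2 1 p4 0 0 1 p8 1 0 0 0 1 0 0 p16 1 1 0 1 1 1 1 0 1 0 1 0 1 0 0
p1 (pos 1,3,5,7,9,11,13,15,17,19,21,23,25,27,29,31): XOR of data positions = 1⊕0⊕1⊕1⊕0⊕1⊕0⊕1⊕0⊕1⊕1⊕1⊕1⊕1⊕0 = 0
p2 (pos 2,3,6,7,10,11,14,15,18,19,22,23,26,27,30,31): XOR of data positions = 1⊕0⊕1⊕0⊕0⊕0⊕0⊕1⊕0⊕1⊕1⊕0⊕1⊕0⊕0 = 0
p4 (pos 4,5,6,7,12,13,14,15,20,21,22,23,28,29,30,31): XOR of data positions = 0⊕0⊕1⊕0⊕1⊕0⊕0⊕1⊕1⊕1⊕1⊕0⊕1⊕0⊕0 = 1
p8 (pos 8,9,10,11,12,13,14,15,24,25,26,27,28,29,30,31): XOR of data positions = 1⊕0⊕0⊕0⊕1⊕0⊕0⊕0⊕1⊕0⊕1⊕0⊕1⊕0⊕0 = 1
p16 (pos 16,17,18,19,20,21,22,23,24,25,26,27,28,29,30,31): XOR of data positions = 1⊕1⊕0⊕1⊕1⊕1⊕1⊕0⊕1⊕0⊕1⊕0⊕1⊕0⊕0 = 1
Codeword: 0011001110001001110111101010100

0011001110001001110111101010100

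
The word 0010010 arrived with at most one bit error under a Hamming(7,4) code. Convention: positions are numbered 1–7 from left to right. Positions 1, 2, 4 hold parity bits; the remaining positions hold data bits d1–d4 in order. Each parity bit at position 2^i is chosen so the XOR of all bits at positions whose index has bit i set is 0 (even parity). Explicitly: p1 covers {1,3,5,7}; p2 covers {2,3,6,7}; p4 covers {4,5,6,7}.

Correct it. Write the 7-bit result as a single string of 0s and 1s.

0010110

s1 (pos 1,3,5,7): 0⊕1⊕0⊕0 = 1
s2 (pos 2,3,6,7): 0⊕1⊕1⊕0 = 0
s4 (pos 4,5,6,7): 0⊕0⊕1⊕0 = 1
Syndrome s4…s1 = 101 → error at position 5.
Flip position 5: 0010010 → 0010110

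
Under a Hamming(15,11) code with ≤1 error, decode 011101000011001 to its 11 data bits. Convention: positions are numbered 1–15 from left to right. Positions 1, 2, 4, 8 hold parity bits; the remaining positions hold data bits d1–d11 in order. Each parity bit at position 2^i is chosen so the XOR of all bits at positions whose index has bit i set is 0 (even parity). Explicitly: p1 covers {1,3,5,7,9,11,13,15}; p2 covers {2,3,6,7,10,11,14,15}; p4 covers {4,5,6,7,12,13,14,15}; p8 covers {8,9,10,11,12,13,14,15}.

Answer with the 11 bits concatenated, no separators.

10100001001

s1 (pos 1,3,5,7,9,11,13,15): 0⊕1⊕0⊕0⊕0⊕1⊕0⊕1 = 1
s2 (pos 2,3,6,7,10,11,14,15): 1⊕1⊕1⊕0⊕0⊕1⊕0⊕1 = 1
s4 (pos 4,5,6,7,12,13,14,15): 1⊕0⊕1⊕0⊕1⊕0⊕0⊕1 = 0
s8 (pos 8,9,10,11,12,13,14,15): 0⊕0⊕0⊕1⊕1⊕0⊕0⊕1 = 1
Syndrome s8…s1 = 1011 → error at position 11.
Flip position 11: 011101000011001 → 011101000001001
Read data bits from positions 3,5,6,7,9,10,11,12,13,14,15: 10100001001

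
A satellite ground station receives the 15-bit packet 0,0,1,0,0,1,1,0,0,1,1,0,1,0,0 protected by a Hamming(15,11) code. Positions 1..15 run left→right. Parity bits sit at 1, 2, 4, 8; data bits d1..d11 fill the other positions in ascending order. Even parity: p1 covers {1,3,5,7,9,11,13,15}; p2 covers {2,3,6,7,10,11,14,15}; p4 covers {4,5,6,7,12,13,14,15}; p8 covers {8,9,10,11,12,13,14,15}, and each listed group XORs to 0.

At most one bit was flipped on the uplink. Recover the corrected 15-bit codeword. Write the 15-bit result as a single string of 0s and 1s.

s1 (pos 1,3,5,7,9,11,13,15): 0⊕1⊕0⊕1⊕0⊕1⊕1⊕0 = 0
s2 (pos 2,3,6,7,10,11,14,15): 0⊕1⊕1⊕1⊕1⊕1⊕0⊕0 = 1
s4 (pos 4,5,6,7,12,13,14,15): 0⊕0⊕1⊕1⊕0⊕1⊕0⊕0 = 1
s8 (pos 8,9,10,11,12,13,14,15): 0⊕0⊕1⊕1⊕0⊕1⊕0⊕0 = 1
Syndrome s8…s1 = 1110 → error at position 14.
Flip position 14: 001001100110100 → 001001100110110

001001100110110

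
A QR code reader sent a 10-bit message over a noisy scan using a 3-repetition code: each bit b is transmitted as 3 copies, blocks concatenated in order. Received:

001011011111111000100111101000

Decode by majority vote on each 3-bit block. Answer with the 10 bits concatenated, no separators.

0111100110

Block 1 (001): 1 one → 0
Block 2 (011): 2 ones → 1
Block 3 (011): 2 ones → 1
Block 4 (111): 3 ones → 1
Block 5 (111): 3 ones → 1
Block 6 (000): 0 ones → 0
Block 7 (100): 1 one → 0
Block 8 (111): 3 ones → 1
Block 9 (101): 2 ones → 1
Block 10 (000): 0 ones → 0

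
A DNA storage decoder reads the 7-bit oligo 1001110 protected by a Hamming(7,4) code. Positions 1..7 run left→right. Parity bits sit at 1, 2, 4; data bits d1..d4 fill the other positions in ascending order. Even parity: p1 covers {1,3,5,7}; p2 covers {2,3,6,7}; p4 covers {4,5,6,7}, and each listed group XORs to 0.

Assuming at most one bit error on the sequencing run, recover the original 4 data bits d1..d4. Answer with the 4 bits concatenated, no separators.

s1 (pos 1,3,5,7): 1⊕0⊕1⊕0 = 0
s2 (pos 2,3,6,7): 0⊕0⊕1⊕0 = 1
s4 (pos 4,5,6,7): 1⊕1⊕1⊕0 = 1
Syndrome s4…s1 = 110 → error at position 6.
Flip position 6: 1001110 → 1001100
Read data bits from positions 3,5,6,7: 0100

0100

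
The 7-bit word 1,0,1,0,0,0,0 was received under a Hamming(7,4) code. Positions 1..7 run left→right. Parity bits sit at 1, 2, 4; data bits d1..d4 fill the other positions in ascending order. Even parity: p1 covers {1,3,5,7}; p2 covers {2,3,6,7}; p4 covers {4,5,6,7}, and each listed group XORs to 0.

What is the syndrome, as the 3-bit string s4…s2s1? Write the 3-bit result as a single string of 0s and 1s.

010

s1 (pos 1,3,5,7): 1⊕1⊕0⊕0 = 0
s2 (pos 2,3,6,7): 0⊕1⊕0⊕0 = 1
s4 (pos 4,5,6,7): 0⊕0⊕0⊕0 = 0
Syndrome s4…s1 = 010 → error at position 2.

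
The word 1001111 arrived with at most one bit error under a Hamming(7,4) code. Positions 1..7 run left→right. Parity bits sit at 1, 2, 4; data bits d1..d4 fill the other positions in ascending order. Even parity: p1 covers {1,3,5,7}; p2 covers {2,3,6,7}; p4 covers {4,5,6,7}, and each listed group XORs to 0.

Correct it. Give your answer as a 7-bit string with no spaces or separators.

s1 (pos 1,3,5,7): 1⊕0⊕1⊕1 = 1
s2 (pos 2,3,6,7): 0⊕0⊕1⊕1 = 0
s4 (pos 4,5,6,7): 1⊕1⊕1⊕1 = 0
Syndrome s4…s1 = 001 → error at position 1.
Flip position 1: 1001111 → 0001111

0001111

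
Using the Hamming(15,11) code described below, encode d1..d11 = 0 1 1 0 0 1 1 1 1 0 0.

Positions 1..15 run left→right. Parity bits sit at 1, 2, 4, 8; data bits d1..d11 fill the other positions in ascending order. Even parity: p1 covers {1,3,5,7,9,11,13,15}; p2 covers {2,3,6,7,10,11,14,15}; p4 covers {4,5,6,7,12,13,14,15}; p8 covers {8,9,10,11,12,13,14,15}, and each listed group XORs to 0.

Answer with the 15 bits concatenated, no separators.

Place data at non-parity positions: p1 p2 0 p4 1 1 0 p8 0 1 1 1 1 0 0
p1 (pos 1,3,5,7,9,11,13,15): XOR of data positions = 0⊕1⊕0⊕0⊕1⊕1⊕0 = 1
p2 (pos 2,3,6,7,10,11,14,15): XOR of data positions = 0⊕1⊕0⊕1⊕1⊕0⊕0 = 1
p4 (pos 4,5,6,7,12,13,14,15): XOR of data positions = 1⊕1⊕0⊕1⊕1⊕0⊕0 = 0
p8 (pos 8,9,10,11,12,13,14,15): XOR of data positions = 0⊕1⊕1⊕1⊕1⊕0⊕0 = 0
Codeword: 110011000111100

110011000111100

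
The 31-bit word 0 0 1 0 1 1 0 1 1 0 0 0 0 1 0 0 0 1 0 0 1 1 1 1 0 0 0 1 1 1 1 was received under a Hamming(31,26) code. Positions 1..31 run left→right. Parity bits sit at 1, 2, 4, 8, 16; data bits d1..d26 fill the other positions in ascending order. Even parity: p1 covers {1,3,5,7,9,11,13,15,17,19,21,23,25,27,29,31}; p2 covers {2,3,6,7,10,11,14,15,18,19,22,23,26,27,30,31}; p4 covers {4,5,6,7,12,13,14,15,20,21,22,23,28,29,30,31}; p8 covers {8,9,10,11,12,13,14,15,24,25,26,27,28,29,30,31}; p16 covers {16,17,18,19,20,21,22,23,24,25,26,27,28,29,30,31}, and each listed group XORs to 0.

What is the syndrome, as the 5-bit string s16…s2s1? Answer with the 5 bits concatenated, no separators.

10001

s1 (pos 1,3,5,7,9,11,13,15,17,19,21,23,25,27,29,31): 0⊕1⊕1⊕0⊕1⊕0⊕0⊕0⊕0⊕0⊕1⊕1⊕0⊕0⊕1⊕1 = 1
s2 (pos 2,3,6,7,10,11,14,15,18,19,22,23,26,27,30,31): 0⊕1⊕1⊕0⊕0⊕0⊕1⊕0⊕1⊕0⊕1⊕1⊕0⊕0⊕1⊕1 = 0
s4 (pos 4,5,6,7,12,13,14,15,20,21,22,23,28,29,30,31): 0⊕1⊕1⊕0⊕0⊕0⊕1⊕0⊕0⊕1⊕1⊕1⊕1⊕1⊕1⊕1 = 0
s8 (pos 8,9,10,11,12,13,14,15,24,25,26,27,28,29,30,31): 1⊕1⊕0⊕0⊕0⊕0⊕1⊕0⊕1⊕0⊕0⊕0⊕1⊕1⊕1⊕1 = 0
s16 (pos 16,17,18,19,20,21,22,23,24,25,26,27,28,29,30,31): 0⊕0⊕1⊕0⊕0⊕1⊕1⊕1⊕1⊕0⊕0⊕0⊕1⊕1⊕1⊕1 = 1
Syndrome s16…s1 = 10001 → error at position 17.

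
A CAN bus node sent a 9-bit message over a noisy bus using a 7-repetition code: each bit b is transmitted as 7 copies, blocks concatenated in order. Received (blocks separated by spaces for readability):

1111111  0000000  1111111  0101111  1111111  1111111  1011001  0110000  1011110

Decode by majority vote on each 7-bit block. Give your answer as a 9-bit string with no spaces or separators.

101111101

Block 1 (1111111): 7 ones → 1
Block 2 (0000000): 0 ones → 0
Block 3 (1111111): 7 ones → 1
Block 4 (0101111): 5 ones → 1
Block 5 (1111111): 7 ones → 1
Block 6 (1111111): 7 ones → 1
Block 7 (1011001): 4 ones → 1
Block 8 (0110000): 2 ones → 0
Block 9 (1011110): 5 ones → 1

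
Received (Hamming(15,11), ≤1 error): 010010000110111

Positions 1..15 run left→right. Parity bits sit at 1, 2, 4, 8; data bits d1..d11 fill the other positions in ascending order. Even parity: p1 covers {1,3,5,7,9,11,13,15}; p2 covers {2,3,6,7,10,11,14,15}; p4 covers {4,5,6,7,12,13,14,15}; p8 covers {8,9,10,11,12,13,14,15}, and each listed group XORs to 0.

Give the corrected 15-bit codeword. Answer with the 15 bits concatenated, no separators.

s1 (pos 1,3,5,7,9,11,13,15): 0⊕0⊕1⊕0⊕0⊕1⊕1⊕1 = 0
s2 (pos 2,3,6,7,10,11,14,15): 1⊕0⊕0⊕0⊕1⊕1⊕1⊕1 = 1
s4 (pos 4,5,6,7,12,13,14,15): 0⊕1⊕0⊕0⊕0⊕1⊕1⊕1 = 0
s8 (pos 8,9,10,11,12,13,14,15): 0⊕0⊕1⊕1⊕0⊕1⊕1⊕1 = 1
Syndrome s8…s1 = 1010 → error at position 10.
Flip position 10: 010010000110111 → 010010000010111

010010000010111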